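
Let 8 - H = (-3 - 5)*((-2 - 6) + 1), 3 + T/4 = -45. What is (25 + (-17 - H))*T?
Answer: -10752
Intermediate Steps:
T = -192 (T = -12 + 4*(-45) = -12 - 180 = -192)
H = -48 (H = 8 - (-3 - 5)*((-2 - 6) + 1) = 8 - (-8)*(-8 + 1) = 8 - (-8)*(-7) = 8 - 1*56 = 8 - 56 = -48)
(25 + (-17 - H))*T = (25 + (-17 - 1*(-48)))*(-192) = (25 + (-17 + 48))*(-192) = (25 + 31)*(-192) = 56*(-192) = -10752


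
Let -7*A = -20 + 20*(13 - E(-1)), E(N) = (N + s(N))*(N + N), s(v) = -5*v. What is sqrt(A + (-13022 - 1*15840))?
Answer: I*sqrt(1417038)/7 ≈ 170.06*I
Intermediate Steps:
E(N) = -8*N**2 (E(N) = (N - 5*N)*(N + N) = (-4*N)*(2*N) = -8*N**2)
A = -400/7 (A = -(-20 + 20*(13 - (-8)*(-1)**2))/7 = -(-20 + 20*(13 - (-8)))/7 = -(-20 + 20*(13 - 1*(-8)))/7 = -(-20 + 20*(13 + 8))/7 = -(-20 + 20*21)/7 = -(-20 + 420)/7 = -1/7*400 = -400/7 ≈ -57.143)
sqrt(A + (-13022 - 1*15840)) = sqrt(-400/7 + (-13022 - 1*15840)) = sqrt(-400/7 + (-13022 - 15840)) = sqrt(-400/7 - 28862) = sqrt(-202434/7) = I*sqrt(1417038)/7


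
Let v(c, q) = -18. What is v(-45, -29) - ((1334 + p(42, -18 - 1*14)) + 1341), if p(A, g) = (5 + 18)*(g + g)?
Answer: -1221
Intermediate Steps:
p(A, g) = 46*g (p(A, g) = 23*(2*g) = 46*g)
v(-45, -29) - ((1334 + p(42, -18 - 1*14)) + 1341) = -18 - ((1334 + 46*(-18 - 1*14)) + 1341) = -18 - ((1334 + 46*(-18 - 14)) + 1341) = -18 - ((1334 + 46*(-32)) + 1341) = -18 - ((1334 - 1472) + 1341) = -18 - (-138 + 1341) = -18 - 1*1203 = -18 - 1203 = -1221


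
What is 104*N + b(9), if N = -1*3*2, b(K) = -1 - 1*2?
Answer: -627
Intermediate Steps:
b(K) = -3 (b(K) = -1 - 2 = -3)
N = -6 (N = -3*2 = -6)
104*N + b(9) = 104*(-6) - 3 = -624 - 3 = -627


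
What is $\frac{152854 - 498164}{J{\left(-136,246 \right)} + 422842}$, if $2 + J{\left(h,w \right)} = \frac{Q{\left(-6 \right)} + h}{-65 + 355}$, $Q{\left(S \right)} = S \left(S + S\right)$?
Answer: $- \frac{3576425}{4379412} \approx -0.81664$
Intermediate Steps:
$Q{\left(S \right)} = 2 S^{2}$ ($Q{\left(S \right)} = S 2 S = 2 S^{2}$)
$J{\left(h,w \right)} = - \frac{254}{145} + \frac{h}{290}$ ($J{\left(h,w \right)} = -2 + \frac{2 \left(-6\right)^{2} + h}{-65 + 355} = -2 + \frac{2 \cdot 36 + h}{290} = -2 + \left(72 + h\right) \frac{1}{290} = -2 + \left(\frac{36}{145} + \frac{h}{290}\right) = - \frac{254}{145} + \frac{h}{290}$)
$\frac{152854 - 498164}{J{\left(-136,246 \right)} + 422842} = \frac{152854 - 498164}{\left(- \frac{254}{145} + \frac{1}{290} \left(-136\right)\right) + 422842} = - \frac{345310}{\left(- \frac{254}{145} - \frac{68}{145}\right) + 422842} = - \frac{345310}{- \frac{322}{145} + 422842} = - \frac{345310}{\frac{61311768}{145}} = \left(-345310\right) \frac{145}{61311768} = - \frac{3576425}{4379412}$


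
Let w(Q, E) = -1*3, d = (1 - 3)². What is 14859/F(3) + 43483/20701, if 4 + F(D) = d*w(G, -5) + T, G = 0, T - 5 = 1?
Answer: -307161329/207010 ≈ -1483.8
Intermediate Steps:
T = 6 (T = 5 + 1 = 6)
d = 4 (d = (-2)² = 4)
w(Q, E) = -3
F(D) = -10 (F(D) = -4 + (4*(-3) + 6) = -4 + (-12 + 6) = -4 - 6 = -10)
14859/F(3) + 43483/20701 = 14859/(-10) + 43483/20701 = 14859*(-⅒) + 43483*(1/20701) = -14859/10 + 43483/20701 = -307161329/207010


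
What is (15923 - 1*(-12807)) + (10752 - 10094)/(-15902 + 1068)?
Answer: 213090081/7417 ≈ 28730.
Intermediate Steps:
(15923 - 1*(-12807)) + (10752 - 10094)/(-15902 + 1068) = (15923 + 12807) + 658/(-14834) = 28730 + 658*(-1/14834) = 28730 - 329/7417 = 213090081/7417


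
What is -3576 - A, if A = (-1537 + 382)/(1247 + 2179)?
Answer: -4083407/1142 ≈ -3575.7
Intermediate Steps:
A = -385/1142 (A = -1155/3426 = -1155*1/3426 = -385/1142 ≈ -0.33713)
-3576 - A = -3576 - 1*(-385/1142) = -3576 + 385/1142 = -4083407/1142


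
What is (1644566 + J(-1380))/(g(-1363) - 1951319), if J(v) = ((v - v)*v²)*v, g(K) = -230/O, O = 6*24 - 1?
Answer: -235172938/279038847 ≈ -0.84280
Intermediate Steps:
O = 143 (O = 144 - 1 = 143)
g(K) = -230/143
J(v) = 0 (J(v) = (0*v²)*v = 0*v = 0)
(1644566 + J(-1380))/(g(-1363) - 1951319) = (1644566 + 0)/(-230/143 - 1951319) = 1644566/(-279038847/143) = 1644566*(-143/279038847) = -235172938/279038847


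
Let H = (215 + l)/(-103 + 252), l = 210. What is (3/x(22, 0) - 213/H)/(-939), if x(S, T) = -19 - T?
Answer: 201426/2527475 ≈ 0.079695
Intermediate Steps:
H = 425/149 (H = (215 + 210)/(-103 + 252) = 425/149 ≈ 2.8523)
(3/x(22, 0) - 213/H)/(-939) = (3/(-19 - 1*0) - 213/425/149)/(-939) = (3/(-19 + 0) - 213*149/425)*(-1/939) = (3/(-19) - 31737/425)*(-1/939) = (3*(-1/19) - 31737/425)*(-1/939) = (-3/19 - 31737/425)*(-1/939) = -604278/8075*(-1/939) = 201426/2527475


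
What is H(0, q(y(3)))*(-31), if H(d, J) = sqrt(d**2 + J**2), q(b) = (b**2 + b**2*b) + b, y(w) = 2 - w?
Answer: -31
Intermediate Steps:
q(b) = b + b**2 + b**3 (q(b) = (b**2 + b**3) + b = b + b**2 + b**3)
H(d, J) = sqrt(J**2 + d**2)
H(0, q(y(3)))*(-31) = sqrt(((2 - 1*3)*(1 + (2 - 1*3) + (2 - 1*3)**2))**2 + 0**2)*(-31) = sqrt(((2 - 3)*(1 + (2 - 3) + (2 - 3)**2))**2 + 0)*(-31) = sqrt((-(1 - 1 + (-1)**2))**2 + 0)*(-31) = sqrt((-(1 - 1 + 1))**2 + 0)*(-31) = sqrt((-1*1)**2 + 0)*(-31) = sqrt((-1)**2 + 0)*(-31) = sqrt(1 + 0)*(-31) = sqrt(1)*(-31) = 1*(-31) = -31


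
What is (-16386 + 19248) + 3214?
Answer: 6076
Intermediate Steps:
(-16386 + 19248) + 3214 = 2862 + 3214 = 6076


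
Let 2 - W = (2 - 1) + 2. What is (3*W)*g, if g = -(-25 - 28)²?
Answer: 8427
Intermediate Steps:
W = -1 (W = 2 - ((2 - 1) + 2) = 2 - (1 + 2) = 2 - 1*3 = 2 - 3 = -1)
g = -2809 (g = -1*(-53)² = -1*2809 = -2809)
(3*W)*g = (3*(-1))*(-2809) = -3*(-2809) = 8427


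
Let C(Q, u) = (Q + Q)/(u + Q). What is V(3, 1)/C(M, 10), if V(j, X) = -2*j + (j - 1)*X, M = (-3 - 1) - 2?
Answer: 4/3 ≈ 1.3333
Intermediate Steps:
M = -6 (M = -4 - 2 = -6)
C(Q, u) = 2*Q/(Q + u) (C(Q, u) = (2*Q)/(Q + u) = 2*Q/(Q + u))
V(j, X) = -2*j + X*(-1 + j) (V(j, X) = -2*j + (-1 + j)*X = -2*j + X*(-1 + j))
V(3, 1)/C(M, 10) = (-1*1 - 2*3 + 1*3)/((2*(-6)/(-6 + 10))) = (-1 - 6 + 3)/((2*(-6)/4)) = -4/(2*(-6)*(¼)) = -4/(-3) = -4*(-⅓) = 4/3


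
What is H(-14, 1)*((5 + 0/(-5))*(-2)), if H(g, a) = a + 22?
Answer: -230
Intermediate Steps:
H(g, a) = 22 + a
H(-14, 1)*((5 + 0/(-5))*(-2)) = (22 + 1)*((5 + 0/(-5))*(-2)) = 23*((5 + 0*(-1/5))*(-2)) = 23*((5 + 0)*(-2)) = 23*(5*(-2)) = 23*(-10) = -230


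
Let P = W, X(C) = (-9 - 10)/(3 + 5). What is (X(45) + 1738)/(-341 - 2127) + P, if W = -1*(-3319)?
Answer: 65516451/19744 ≈ 3318.3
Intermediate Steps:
W = 3319
X(C) = -19/8
P = 3319
(X(45) + 1738)/(-341 - 2127) + P = (-19/8 + 1738)/(-341 - 2127) + 3319 = (13885/8)/(-2468) + 3319 = (13885/8)*(-1/2468) + 3319 = -13885/19744 + 3319 = 65516451/19744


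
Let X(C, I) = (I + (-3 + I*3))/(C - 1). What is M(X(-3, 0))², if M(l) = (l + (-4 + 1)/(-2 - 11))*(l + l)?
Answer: 23409/10816 ≈ 2.1643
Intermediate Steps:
X(C, I) = (-3 + 4*I)/(-1 + C) (X(C, I) = (I + (-3 + 3*I))/(-1 + C) = (-3 + 4*I)/(-1 + C))
M(l) = 2*l*(3/13 + l) (M(l) = (l - 3/(-13))*(2*l) = (l - 3*(-1/13))*(2*l) = (l + 3/13)*(2*l) = (3/13 + l)*(2*l) = 2*l*(3/13 + l))
M(X(-3, 0))² = (2*((-3 + 4*0)/(-1 - 3))*(3 + 13*((-3 + 4*0)/(-1 - 3)))/13)² = (2*((-3 + 0)/(-4))*(3 + 13*((-3 + 0)/(-4)))/13)² = (2*(-¼*(-3))*(3 + 13*(-¼*(-3)))/13)² = ((2/13)*(¾)*(3 + 13*(¾)))² = ((2/13)*(¾)*(3 + 39/4))² = ((2/13)*(¾)*(51/4))² = (153/104)² = 23409/10816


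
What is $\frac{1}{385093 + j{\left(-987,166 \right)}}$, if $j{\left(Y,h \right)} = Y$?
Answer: $\frac{1}{384106} \approx 2.6034 \cdot 10^{-6}$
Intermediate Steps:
$\frac{1}{385093 + j{\left(-987,166 \right)}} = \frac{1}{385093 - 987} = \frac{1}{384106}$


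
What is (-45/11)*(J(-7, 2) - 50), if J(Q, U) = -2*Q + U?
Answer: 1530/11 ≈ 139.09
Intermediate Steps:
J(Q, U) = U - 2*Q
(-45/11)*(J(-7, 2) - 50) = (-45/11)*((2 - 2*(-7)) - 50) = (-45*1/11)*((2 + 14) - 50) = -45*(16 - 50)/11 = -45/11*(-34) = 1530/11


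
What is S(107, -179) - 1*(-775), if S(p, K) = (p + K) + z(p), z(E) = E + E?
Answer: 917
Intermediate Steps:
z(E) = 2*E
S(p, K) = K + 3*p (S(p, K) = (p + K) + 2*p = (K + p) + 2*p = K + 3*p)
S(107, -179) - 1*(-775) = (-179 + 3*107) - 1*(-775) = (-179 + 321) + 775 = 142 + 775 = 917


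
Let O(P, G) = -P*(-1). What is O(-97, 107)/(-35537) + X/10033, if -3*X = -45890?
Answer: 1633712533/1069628163 ≈ 1.5274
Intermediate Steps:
X = 45890/3 (X = -⅓*(-45890) = 45890/3 ≈ 15297.)
O(P, G) = P
O(-97, 107)/(-35537) + X/10033 = -97/(-35537) + (45890/3)/10033 = -97*(-1/35537) + (45890/3)*(1/10033) = 97/35537 + 45890/30099 = 1633712533/1069628163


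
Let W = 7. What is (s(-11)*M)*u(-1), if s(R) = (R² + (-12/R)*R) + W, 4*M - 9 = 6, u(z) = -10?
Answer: -4350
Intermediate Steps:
M = 15/4 (M = 9/4 + (¼)*6 = 9/4 + 3/2 = 15/4 ≈ 3.7500)
s(R) = -5 + R² (s(R) = (R² + (-12/R)*R) + 7 = (R² - 12) + 7 = (-12 + R²) + 7 = -5 + R²)
(s(-11)*M)*u(-1) = ((-5 + (-11)²)*(15/4))*(-10) = ((-5 + 121)*(15/4))*(-10) = (116*(15/4))*(-10) = 435*(-10) = -4350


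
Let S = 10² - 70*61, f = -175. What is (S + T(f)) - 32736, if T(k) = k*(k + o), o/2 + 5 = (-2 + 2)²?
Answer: -4531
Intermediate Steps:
S = -4170 (S = 100 - 4270 = -4170)
o = -10 (o = -10 + 2*(-2 + 2)² = -10 + 2*0² = -10 + 2*0 = -10 + 0 = -10)
T(k) = k*(-10 + k) (T(k) = k*(k - 10) = k*(-10 + k))
(S + T(f)) - 32736 = (-4170 - 175*(-10 - 175)) - 32736 = (-4170 - 175*(-185)) - 32736 = (-4170 + 32375) - 32736 = 28205 - 32736 = -4531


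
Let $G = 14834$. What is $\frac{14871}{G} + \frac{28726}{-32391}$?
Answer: $\frac{55565077}{480488094} \approx 0.11564$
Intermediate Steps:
$\frac{14871}{G} + \frac{28726}{-32391} = \frac{14871}{14834} + \frac{28726}{-32391} = 14871 \cdot \frac{1}{14834} + 28726 \left(- \frac{1}{32391}\right) = \frac{14871}{14834} - \frac{28726}{32391} = \frac{55565077}{480488094}$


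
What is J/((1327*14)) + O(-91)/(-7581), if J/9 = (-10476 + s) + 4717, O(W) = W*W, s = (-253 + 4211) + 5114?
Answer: 10314037/20119974 ≈ 0.51263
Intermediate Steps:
s = 9072 (s = 3958 + 5114 = 9072)
O(W) = W**2
J = 29817 (J = 9*((-10476 + 9072) + 4717) = 9*(-1404 + 4717) = 9*3313 = 29817)
J/((1327*14)) + O(-91)/(-7581) = 29817/((1327*14)) + (-91)**2/(-7581) = 29817/18578 + 8281*(-1/7581) = 29817*(1/18578) - 1183/1083 = 29817/18578 - 1183/1083 = 10314037/20119974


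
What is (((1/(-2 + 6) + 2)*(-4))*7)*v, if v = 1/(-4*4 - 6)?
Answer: 63/22 ≈ 2.8636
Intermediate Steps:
v = -1/22 (v = 1/(-16 - 6) = 1/(-22) = -1/22 ≈ -0.045455)
(((1/(-2 + 6) + 2)*(-4))*7)*v = (((1/(-2 + 6) + 2)*(-4))*7)*(-1/22) = (((1/4 + 2)*(-4))*7)*(-1/22) = (((9/4)*(-4))*7)*(-1/22) = -9*7*(-1/22) = -63*(-1/22) = 63/22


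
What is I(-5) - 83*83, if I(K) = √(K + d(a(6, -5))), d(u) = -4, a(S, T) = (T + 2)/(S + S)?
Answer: -6889 + 3*I ≈ -6889.0 + 3.0*I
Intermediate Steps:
a(S, T) = (2 + T)/(2*S) (a(S, T) = (2 + T)/((2*S)) = (2 + T)*(1/(2*S)) = (2 + T)/(2*S))
I(K) = √(-4 + K) (I(K) = √(K - 4) = √(-4 + K))
I(-5) - 83*83 = √(-4 - 5) - 83*83 = √(-9) - 6889 = 3*I - 6889 = -6889 + 3*I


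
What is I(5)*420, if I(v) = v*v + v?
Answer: 12600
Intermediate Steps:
I(v) = v + v² (I(v) = v² + v = v + v²)
I(5)*420 = (5*(1 + 5))*420 = (5*6)*420 = 30*420 = 12600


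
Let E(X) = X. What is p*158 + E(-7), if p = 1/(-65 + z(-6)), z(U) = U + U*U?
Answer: -403/35 ≈ -11.514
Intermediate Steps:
z(U) = U + U**2
p = -1/35 (p = 1/(-65 - 6*(1 - 6)) = 1/(-65 - 6*(-5)) = 1/(-65 + 30) = 1/(-35) = -1/35 ≈ -0.028571)
p*158 + E(-7) = -1/35*158 - 7 = -158/35 - 7 = -403/35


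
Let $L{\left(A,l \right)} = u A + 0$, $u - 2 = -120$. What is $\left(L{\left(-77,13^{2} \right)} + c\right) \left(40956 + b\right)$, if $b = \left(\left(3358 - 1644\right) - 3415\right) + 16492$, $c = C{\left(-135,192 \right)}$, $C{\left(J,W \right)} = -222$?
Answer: $494141408$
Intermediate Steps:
$u = -118$ ($u = 2 - 120 = -118$)
$c = -222$
$L{\left(A,l \right)} = - 118 A$ ($L{\left(A,l \right)} = - 118 A + 0 = - 118 A$)
$b = 14791$ ($b = \left(1714 - 3415\right) + 16492 = -1701 + 16492 = 14791$)
$\left(L{\left(-77,13^{2} \right)} + c\right) \left(40956 + b\right) = \left(\left(-118\right) \left(-77\right) - 222\right) \left(40956 + 14791\right) = \left(9086 - 222\right) 55747 = 8864 \cdot 55747 = 494141408$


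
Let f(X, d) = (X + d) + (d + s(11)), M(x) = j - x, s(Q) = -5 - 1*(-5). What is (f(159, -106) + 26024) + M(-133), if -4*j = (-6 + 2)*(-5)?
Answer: 26099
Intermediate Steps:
s(Q) = 0 (s(Q) = -5 + 5 = 0)
j = -5 (j = -(-6 + 2)*(-5)/4 = -(-1)*(-5) = -¼*20 = -5)
M(x) = -5 - x
f(X, d) = X + 2*d (f(X, d) = (X + d) + (d + 0) = (X + d) + d = X + 2*d)
(f(159, -106) + 26024) + M(-133) = ((159 + 2*(-106)) + 26024) + (-5 - 1*(-133)) = ((159 - 212) + 26024) + (-5 + 133) = (-53 + 26024) + 128 = 25971 + 128 = 26099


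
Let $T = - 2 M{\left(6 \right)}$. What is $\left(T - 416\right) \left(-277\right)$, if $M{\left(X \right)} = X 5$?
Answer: $131852$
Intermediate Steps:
$M{\left(X \right)} = 5 X$
$T = -60$ ($T = - 2 \cdot 5 \cdot 6 = \left(-2\right) 30 = -60$)
$\left(T - 416\right) \left(-277\right) = \left(-60 - 416\right) \left(-277\right) = \left(-476\right) \left(-277\right) = 131852$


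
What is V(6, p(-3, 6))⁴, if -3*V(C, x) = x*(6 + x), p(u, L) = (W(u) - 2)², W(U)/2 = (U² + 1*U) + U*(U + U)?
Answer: 406484670264928775005474816/81 ≈ 5.0183e+24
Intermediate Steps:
W(U) = 2*U + 6*U² (W(U) = 2*((U² + 1*U) + U*(U + U)) = 2*((U² + U) + U*(2*U)) = 2*((U + U²) + 2*U²) = 2*(U + 3*U²) = 2*U + 6*U²)
p(u, L) = (-2 + 2*u*(1 + 3*u))² (p(u, L) = (2*u*(1 + 3*u) - 2)² = (-2 + 2*u*(1 + 3*u))²)
V(C, x) = -x*(6 + x)/3
V(6, p(-3, 6))⁴ = (-4*(-1 - 3*(1 + 3*(-3)))²*(6 + 4*(-1 - 3*(1 + 3*(-3)))²)/3)⁴ = (-4*(-1 - 3*(1 - 9))²*(6 + 4*(-1 - 3*(1 - 9))²)/3)⁴ = (-4*(-1 - 3*(-8))²*(6 + 4*(-1 - 3*(-8))²)/3)⁴ = (-4*(-1 + 24)²*(6 + 4*(-1 + 24)²)/3)⁴ = (-4*23²*(6 + 4*23²)/3)⁴ = (-4*529*(6 + 4*529)/3)⁴ = (-⅓*2116*(6 + 2116))⁴ = (-⅓*2116*2122)⁴ = (-4490152/3)⁴ = 406484670264928775005474816/81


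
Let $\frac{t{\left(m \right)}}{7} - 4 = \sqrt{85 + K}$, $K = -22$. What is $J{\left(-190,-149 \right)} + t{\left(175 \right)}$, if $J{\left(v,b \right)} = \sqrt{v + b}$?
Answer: $28 + 21 \sqrt{7} + i \sqrt{339} \approx 83.561 + 18.412 i$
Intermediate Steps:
$t{\left(m \right)} = 28 + 21 \sqrt{7}$ ($t{\left(m \right)} = 28 + 7 \sqrt{85 - 22} = 28 + 7 \sqrt{63} = 28 + 7 \cdot 3 \sqrt{7} = 28 + 21 \sqrt{7}$)
$J{\left(v,b \right)} = \sqrt{b + v}$
$J{\left(-190,-149 \right)} + t{\left(175 \right)} = \sqrt{-149 - 190} + \left(28 + 21 \sqrt{7}\right) = \sqrt{-339} + \left(28 + 21 \sqrt{7}\right) = i \sqrt{339} + \left(28 + 21 \sqrt{7}\right) = 28 + 21 \sqrt{7} + i \sqrt{339}$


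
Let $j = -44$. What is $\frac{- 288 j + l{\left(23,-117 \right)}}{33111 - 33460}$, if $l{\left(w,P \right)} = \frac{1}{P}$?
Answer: $- \frac{1482623}{40833} \approx -36.309$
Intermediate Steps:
$\frac{- 288 j + l{\left(23,-117 \right)}}{33111 - 33460} = \frac{\left(-288\right) \left(-44\right) + \frac{1}{-117}}{33111 - 33460} = \frac{12672 - \frac{1}{117}}{-349} = \frac{1482623}{117} \left(- \frac{1}{349}\right) = - \frac{1482623}{40833}$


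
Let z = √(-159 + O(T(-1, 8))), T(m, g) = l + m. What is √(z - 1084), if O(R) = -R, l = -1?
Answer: √(-1084 + I*√157) ≈ 0.1903 + 32.925*I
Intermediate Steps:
T(m, g) = -1 + m
z = I*√157 (z = √(-159 - (-1 - 1)) = √(-159 - 1*(-2)) = √(-159 + 2) = √(-157) = I*√157 ≈ 12.53*I)
√(z - 1084) = √(I*√157 - 1084) = √(-1084 + I*√157)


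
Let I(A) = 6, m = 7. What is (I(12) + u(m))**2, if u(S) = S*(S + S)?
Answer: 10816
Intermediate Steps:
u(S) = 2*S**2 (u(S) = S*(2*S) = 2*S**2)
(I(12) + u(m))**2 = (6 + 2*7**2)**2 = (6 + 2*49)**2 = (6 + 98)**2 = 104**2 = 10816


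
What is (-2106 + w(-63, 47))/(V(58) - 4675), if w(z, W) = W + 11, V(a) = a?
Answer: 2048/4617 ≈ 0.44358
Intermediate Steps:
w(z, W) = 11 + W
(-2106 + w(-63, 47))/(V(58) - 4675) = (-2106 + (11 + 47))/(58 - 4675) = (-2106 + 58)/(-4617) = -2048*(-1/4617) = 2048/4617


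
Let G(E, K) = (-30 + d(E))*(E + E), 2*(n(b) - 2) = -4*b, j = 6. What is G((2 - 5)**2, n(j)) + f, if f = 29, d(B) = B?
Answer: -349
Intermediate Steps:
n(b) = 2 - 2*b (n(b) = 2 + (-4*b)/2 = 2 - 2*b)
G(E, K) = 2*E*(-30 + E) (G(E, K) = (-30 + E)*(E + E) = (-30 + E)*(2*E) = 2*E*(-30 + E))
G((2 - 5)**2, n(j)) + f = 2*(2 - 5)**2*(-30 + (2 - 5)**2) + 29 = 2*(-3)**2*(-30 + (-3)**2) + 29 = 2*9*(-30 + 9) + 29 = 2*9*(-21) + 29 = -378 + 29 = -349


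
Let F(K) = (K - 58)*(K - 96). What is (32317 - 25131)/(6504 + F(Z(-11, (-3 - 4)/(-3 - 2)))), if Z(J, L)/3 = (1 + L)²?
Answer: 2245625/3034212 ≈ 0.74010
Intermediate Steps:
Z(J, L) = 3*(1 + L)²
F(K) = (-96 + K)*(-58 + K) (F(K) = (-58 + K)*(-96 + K) = (-96 + K)*(-58 + K))
(32317 - 25131)/(6504 + F(Z(-11, (-3 - 4)/(-3 - 2)))) = (32317 - 25131)/(6504 + (5568 + (3*(1 + (-3 - 4)/(-3 - 2))²)² - 462*(1 + (-3 - 4)/(-3 - 2))²)) = 7186/(6504 + (5568 + (3*(1 - 7/(-5))²)² - 462*(1 - 7/(-5))²)) = 7186/(6504 + (5568 + (3*(1 - 7*(-⅕))²)² - 462*(1 - 7*(-⅕))²)) = 7186/(6504 + (5568 + (3*(1 + 7/5)²)² - 462*(1 + 7/5)²)) = 7186/(6504 + (5568 + (3*(12/5)²)² - 462*(12/5)²)) = 7186/(6504 + (5568 + (3*(144/25))² - 462*144/25)) = 7186/(6504 + (5568 + (432/25)² - 154*432/25)) = 7186/(6504 + (5568 + 186624/625 - 66528/25)) = 7186/(6504 + 2003424/625) = 7186/(6068424/625) = 7186*(625/6068424) = 2245625/3034212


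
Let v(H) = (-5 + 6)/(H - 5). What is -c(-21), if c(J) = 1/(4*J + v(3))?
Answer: 2/169 ≈ 0.011834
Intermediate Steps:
v(H) = 1/(-5 + H)
c(J) = 1/(-1/2 + 4*J) (c(J) = 1/(4*J + 1/(-5 + 3)) = 1/(4*J + 1/(-2)) = 1/(4*J - 1/2) = 1/(-1/2 + 4*J))
-c(-21) = -2/(-1 + 8*(-21)) = -2/(-1 - 168) = -2/(-169) = -2*(-1)/169 = -1*(-2/169) = 2/169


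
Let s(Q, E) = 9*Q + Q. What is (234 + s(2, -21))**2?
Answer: 64516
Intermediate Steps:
s(Q, E) = 10*Q
(234 + s(2, -21))**2 = (234 + 10*2)**2 = (234 + 20)**2 = 254**2 = 64516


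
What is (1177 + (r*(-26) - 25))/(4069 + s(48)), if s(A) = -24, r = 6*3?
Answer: 684/4045 ≈ 0.16910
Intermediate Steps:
r = 18
(1177 + (r*(-26) - 25))/(4069 + s(48)) = (1177 + (18*(-26) - 25))/(4069 - 24) = (1177 + (-468 - 25))/4045 = (1177 - 493)*(1/4045) = 684*(1/4045) = 684/4045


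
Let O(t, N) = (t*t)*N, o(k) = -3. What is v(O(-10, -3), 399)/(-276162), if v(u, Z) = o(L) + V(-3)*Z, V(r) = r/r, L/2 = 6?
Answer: -66/46027 ≈ -0.0014339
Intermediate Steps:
L = 12 (L = 2*6 = 12)
V(r) = 1
O(t, N) = N*t**2 (O(t, N) = t**2*N = N*t**2)
v(u, Z) = -3 + Z (v(u, Z) = -3 + 1*Z = -3 + Z)
v(O(-10, -3), 399)/(-276162) = (-3 + 399)/(-276162) = 396*(-1/276162) = -66/46027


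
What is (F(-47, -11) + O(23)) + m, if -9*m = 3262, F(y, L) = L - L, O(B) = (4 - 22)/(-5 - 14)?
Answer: -61816/171 ≈ -361.50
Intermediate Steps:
O(B) = 18/19 (O(B) = -18/(-19) = -18*(-1/19) = 18/19)
F(y, L) = 0
m = -3262/9 (m = -⅑*3262 = -3262/9 ≈ -362.44)
(F(-47, -11) + O(23)) + m = (0 + 18/19) - 3262/9 = 18/19 - 3262/9 = -61816/171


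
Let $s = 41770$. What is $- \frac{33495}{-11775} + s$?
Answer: $\frac{32791683}{785} \approx 41773.0$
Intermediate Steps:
$- \frac{33495}{-11775} + s = - \frac{33495}{-11775} + 41770 = \left(-33495\right) \left(- \frac{1}{11775}\right) + 41770 = \frac{2233}{785} + 41770 = \frac{32791683}{785}$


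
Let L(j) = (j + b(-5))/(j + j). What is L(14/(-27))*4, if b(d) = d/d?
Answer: -13/7 ≈ -1.8571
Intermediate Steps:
b(d) = 1
L(j) = (1 + j)/(2*j) (L(j) = (j + 1)/(j + j) = (1 + j)/((2*j)) = (1 + j)*(1/(2*j)) = (1 + j)/(2*j))
L(14/(-27))*4 = ((1 + 14/(-27))/(2*((14/(-27)))))*4 = ((1 + 14*(-1/27))/(2*((14*(-1/27)))))*4 = ((1 - 14/27)/(2*(-14/27)))*4 = ((½)*(-27/14)*(13/27))*4 = -13/28*4 = -13/7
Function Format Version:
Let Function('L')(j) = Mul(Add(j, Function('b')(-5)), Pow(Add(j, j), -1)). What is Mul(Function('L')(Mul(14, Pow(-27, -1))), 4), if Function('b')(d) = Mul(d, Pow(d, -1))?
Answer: Rational(-13, 7) ≈ -1.8571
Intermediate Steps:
Function('b')(d) = 1
Function('L')(j) = Mul(Rational(1, 2), Pow(j, -1), Add(1, j)) (Function('L')(j) = Mul(Add(j, 1), Pow(Add(j, j), -1)) = Mul(Add(1, j), Pow(Mul(2, j), -1)) = Mul(Add(1, j), Mul(Rational(1, 2), Pow(j, -1))) = Mul(Rational(1, 2), Pow(j, -1), Add(1, j)))
Mul(Function('L')(Mul(14, Pow(-27, -1))), 4) = Mul(Mul(Rational(1, 2), Pow(Mul(14, Pow(-27, -1)), -1), Add(1, Mul(14, Pow(-27, -1)))), 4) = Mul(Mul(Rational(1, 2), Pow(Mul(14, Rational(-1, 27)), -1), Add(1, Mul(14, Rational(-1, 27)))), 4) = Mul(Mul(Rational(1, 2), Pow(Rational(-14, 27), -1), Add(1, Rational(-14, 27))), 4) = Mul(Mul(Rational(1, 2), Rational(-27, 14), Rational(13, 27)), 4) = Mul(Rational(-13, 28), 4) = Rational(-13, 7)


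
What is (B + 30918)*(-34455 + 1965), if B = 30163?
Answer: -1984521690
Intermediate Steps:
(B + 30918)*(-34455 + 1965) = (30163 + 30918)*(-34455 + 1965) = 61081*(-32490) = -1984521690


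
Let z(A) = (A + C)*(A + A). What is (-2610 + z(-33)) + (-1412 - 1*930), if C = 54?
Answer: -6338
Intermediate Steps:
z(A) = 2*A*(54 + A) (z(A) = (A + 54)*(A + A) = (54 + A)*(2*A) = 2*A*(54 + A))
(-2610 + z(-33)) + (-1412 - 1*930) = (-2610 + 2*(-33)*(54 - 33)) + (-1412 - 1*930) = (-2610 + 2*(-33)*21) + (-1412 - 930) = (-2610 - 1386) - 2342 = -3996 - 2342 = -6338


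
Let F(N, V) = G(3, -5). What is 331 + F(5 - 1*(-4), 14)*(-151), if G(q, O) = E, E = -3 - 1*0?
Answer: 784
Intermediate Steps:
E = -3 (E = -3 + 0 = -3)
G(q, O) = -3
F(N, V) = -3
331 + F(5 - 1*(-4), 14)*(-151) = 331 - 3*(-151) = 331 + 453 = 784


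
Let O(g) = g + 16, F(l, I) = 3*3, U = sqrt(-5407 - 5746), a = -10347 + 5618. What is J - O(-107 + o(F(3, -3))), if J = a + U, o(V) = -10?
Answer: -4628 + I*sqrt(11153) ≈ -4628.0 + 105.61*I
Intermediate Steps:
a = -4729
U = I*sqrt(11153) (U = sqrt(-11153) = I*sqrt(11153) ≈ 105.61*I)
F(l, I) = 9
O(g) = 16 + g
J = -4729 + I*sqrt(11153) ≈ -4729.0 + 105.61*I
J - O(-107 + o(F(3, -3))) = (-4729 + I*sqrt(11153)) - (16 + (-107 - 10)) = (-4729 + I*sqrt(11153)) - (16 - 117) = (-4729 + I*sqrt(11153)) - 1*(-101) = (-4729 + I*sqrt(11153)) + 101 = -4628 + I*sqrt(11153)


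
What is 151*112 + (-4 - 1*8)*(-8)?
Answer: 17008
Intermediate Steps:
151*112 + (-4 - 1*8)*(-8) = 16912 + (-4 - 8)*(-8) = 16912 - 12*(-8) = 16912 + 96 = 17008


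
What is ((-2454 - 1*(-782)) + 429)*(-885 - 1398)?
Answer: 2837769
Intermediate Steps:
((-2454 - 1*(-782)) + 429)*(-885 - 1398) = ((-2454 + 782) + 429)*(-2283) = (-1672 + 429)*(-2283) = -1243*(-2283) = 2837769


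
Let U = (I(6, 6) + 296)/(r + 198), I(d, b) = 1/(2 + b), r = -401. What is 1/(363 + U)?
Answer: 1624/587143 ≈ 0.0027659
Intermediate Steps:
U = -2369/1624 (U = (1/(2 + 6) + 296)/(-401 + 198) = (1/8 + 296)/(-203) = (⅛ + 296)*(-1/203) = (2369/8)*(-1/203) = -2369/1624 ≈ -1.4587)
1/(363 + U) = 1/(363 - 2369/1624) = 1/(587143/1624) = 1624/587143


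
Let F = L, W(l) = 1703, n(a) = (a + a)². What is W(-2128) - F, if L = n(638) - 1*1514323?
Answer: -112150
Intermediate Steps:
n(a) = 4*a² (n(a) = (2*a)² = 4*a²)
L = 113853 (L = 4*638² - 1*1514323 = 4*407044 - 1514323 = 1628176 - 1514323 = 113853)
F = 113853
W(-2128) - F = 1703 - 1*113853 = 1703 - 113853 = -112150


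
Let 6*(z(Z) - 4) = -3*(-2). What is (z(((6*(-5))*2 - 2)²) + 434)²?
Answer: 192721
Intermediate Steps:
z(Z) = 5 (z(Z) = 4 + (-3*(-2))/6 = 4 + (⅙)*6 = 4 + 1 = 5)
(z(((6*(-5))*2 - 2)²) + 434)² = (5 + 434)² = 439² = 192721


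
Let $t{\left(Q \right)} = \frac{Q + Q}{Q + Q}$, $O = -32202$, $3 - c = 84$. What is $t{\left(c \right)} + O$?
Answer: $-32201$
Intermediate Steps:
$c = -81$ ($c = 3 - 84 = -81$)
$t{\left(Q \right)} = 1$ ($t{\left(Q \right)} = \frac{2 Q}{2 Q} = 2 Q \frac{1}{2 Q} = 1$)
$t{\left(c \right)} + O = 1 - 32202 = -32201$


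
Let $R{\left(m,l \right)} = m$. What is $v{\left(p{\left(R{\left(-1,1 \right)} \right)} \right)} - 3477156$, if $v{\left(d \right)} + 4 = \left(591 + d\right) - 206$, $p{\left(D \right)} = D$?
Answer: $-3476776$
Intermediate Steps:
$v{\left(d \right)} = 381 + d$ ($v{\left(d \right)} = -4 + \left(\left(591 + d\right) - 206\right) = -4 + \left(385 + d\right) = 381 + d$)
$v{\left(p{\left(R{\left(-1,1 \right)} \right)} \right)} - 3477156 = \left(381 - 1\right) - 3477156 = 380 - 3477156 = -3476776$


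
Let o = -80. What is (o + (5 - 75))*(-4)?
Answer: 600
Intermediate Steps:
(o + (5 - 75))*(-4) = (-80 + (5 - 75))*(-4) = (-80 - 70)*(-4) = -150*(-4) = 600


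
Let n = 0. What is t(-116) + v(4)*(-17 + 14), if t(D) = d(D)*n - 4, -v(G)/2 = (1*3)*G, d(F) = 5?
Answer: 68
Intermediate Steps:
v(G) = -6*G (v(G) = -2*1*3*G = -6*G)
t(D) = -4 (t(D) = 5*0 - 4 = 0 - 4 = -4)
t(-116) + v(4)*(-17 + 14) = -4 + (-6*4)*(-17 + 14) = -4 - 24*(-3) = -4 + 72 = 68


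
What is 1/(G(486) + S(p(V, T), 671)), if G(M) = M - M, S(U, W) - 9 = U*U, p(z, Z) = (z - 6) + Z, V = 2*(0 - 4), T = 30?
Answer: 1/265 ≈ 0.0037736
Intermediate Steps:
V = -8 (V = 2*(-4) = -8)
p(z, Z) = -6 + Z + z (p(z, Z) = (-6 + z) + Z = -6 + Z + z)
S(U, W) = 9 + U² (S(U, W) = 9 + U*U = 9 + U²)
G(M) = 0
1/(G(486) + S(p(V, T), 671)) = 1/(0 + (9 + (-6 + 30 - 8)²)) = 1/(0 + (9 + 16²)) = 1/(0 + (9 + 256)) = 1/(0 + 265) = 1/265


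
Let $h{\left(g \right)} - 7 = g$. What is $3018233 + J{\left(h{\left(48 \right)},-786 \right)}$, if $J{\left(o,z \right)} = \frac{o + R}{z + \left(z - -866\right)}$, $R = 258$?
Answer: $\frac{2130872185}{706} \approx 3.0182 \cdot 10^{6}$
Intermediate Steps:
$h{\left(g \right)} = 7 + g$
$J{\left(o,z \right)} = \frac{258 + o}{866 + 2 z}$ ($J{\left(o,z \right)} = \frac{o + 258}{z + \left(z - -866\right)} = \frac{258 + o}{z + \left(z + 866\right)} = \frac{258 + o}{z + \left(866 + z\right)} = \frac{258 + o}{866 + 2 z}$)
$3018233 + J{\left(h{\left(48 \right)},-786 \right)} = 3018233 + \frac{258 + \left(7 + 48\right)}{2 \left(433 - 786\right)} = 3018233 + \frac{258 + 55}{2 \left(-353\right)} = 3018233 + \frac{1}{2} \left(- \frac{1}{353}\right) 313 = 3018233 - \frac{313}{706} = \frac{2130872185}{706}$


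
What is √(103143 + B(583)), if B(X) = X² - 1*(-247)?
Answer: √443279 ≈ 665.79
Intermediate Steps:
B(X) = 247 + X² (B(X) = X² + 247 = 247 + X²)
√(103143 + B(583)) = √(103143 + (247 + 583²)) = √(103143 + (247 + 339889)) = √(103143 + 340136) = √443279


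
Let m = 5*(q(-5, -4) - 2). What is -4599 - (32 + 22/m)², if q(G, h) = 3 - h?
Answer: -3550059/625 ≈ -5680.1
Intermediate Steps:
m = 25 (m = 5*((3 - 1*(-4)) - 2) = 5*((3 + 4) - 2) = 5*(7 - 2) = 5*5 = 25)
-4599 - (32 + 22/m)² = -4599 - (32 + 22/25)² = -4599 - (822/25)² = -4599 - 1*675684/625 = -4599 - 675684/625 = -3550059/625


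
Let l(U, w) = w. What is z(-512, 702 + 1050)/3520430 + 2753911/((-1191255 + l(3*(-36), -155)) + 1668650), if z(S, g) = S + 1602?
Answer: 969547109333/168009001320 ≈ 5.7708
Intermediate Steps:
z(S, g) = 1602 + S
z(-512, 702 + 1050)/3520430 + 2753911/((-1191255 + l(3*(-36), -155)) + 1668650) = (1602 - 512)/3520430 + 2753911/((-1191255 - 155) + 1668650) = 1090*(1/3520430) + 2753911/(-1191410 + 1668650) = 109/352043 + 2753911/477240 = 969547109333/168009001320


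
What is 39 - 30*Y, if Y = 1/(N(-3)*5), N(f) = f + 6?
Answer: 37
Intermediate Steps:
N(f) = 6 + f
Y = 1/15 (Y = 1/((6 - 3)*5) = 1/(3*5) = 1/15 ≈ 0.066667)
39 - 30*Y = 39 - 30*1/15 = 39 - 2 = 37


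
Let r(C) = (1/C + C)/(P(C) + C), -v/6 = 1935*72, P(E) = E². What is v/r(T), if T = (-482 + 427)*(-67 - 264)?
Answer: -2521916049053214000/165711013 ≈ -1.5219e+10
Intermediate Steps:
v = -835920 (v = -11610*72 = -6*139320 = -835920)
T = 18205 (T = -55*(-331) = 18205)
r(C) = (C + 1/C)/(C + C²) (r(C) = (1/C + C)/(C² + C) = (C + 1/C)/(C + C²))
v/r(T) = -835920*331422025*(1 + 18205)/(1 + 18205²) = -835920*6033869387150/(1 + 331422025) = -835920/((1/331422025)*(1/18206)*331422026) = -835920/165711013/3016934693575 = -835920*3016934693575/165711013 = -2521916049053214000/165711013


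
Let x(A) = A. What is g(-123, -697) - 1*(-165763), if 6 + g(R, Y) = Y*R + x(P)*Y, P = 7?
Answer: 246609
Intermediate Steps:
g(R, Y) = -6 + 7*Y + R*Y (g(R, Y) = -6 + (Y*R + 7*Y) = -6 + (R*Y + 7*Y) = -6 + (7*Y + R*Y) = -6 + 7*Y + R*Y)
g(-123, -697) - 1*(-165763) = (-6 + 7*(-697) - 123*(-697)) - 1*(-165763) = (-6 - 4879 + 85731) + 165763 = 80846 + 165763 = 246609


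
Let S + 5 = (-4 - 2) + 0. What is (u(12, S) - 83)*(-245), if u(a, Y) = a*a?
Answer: -14945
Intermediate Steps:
S = -11 (S = -5 + ((-4 - 2) + 0) = -5 + (-6 + 0) = -5 - 6 = -11)
u(a, Y) = a**2
(u(12, S) - 83)*(-245) = (12**2 - 83)*(-245) = (144 - 83)*(-245) = 61*(-245) = -14945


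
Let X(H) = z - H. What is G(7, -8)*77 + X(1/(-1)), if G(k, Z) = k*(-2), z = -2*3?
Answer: -1083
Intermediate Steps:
z = -6
G(k, Z) = -2*k
X(H) = -6 - H
G(7, -8)*77 + X(1/(-1)) = -2*7*77 + (-6 - 1/(-1)) = -14*77 + (-6 - 1*(-1)) = -1078 + (-6 + 1) = -1078 - 5 = -1083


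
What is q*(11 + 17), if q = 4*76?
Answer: 8512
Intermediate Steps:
q = 304
q*(11 + 17) = 304*(11 + 17) = 304*28 = 8512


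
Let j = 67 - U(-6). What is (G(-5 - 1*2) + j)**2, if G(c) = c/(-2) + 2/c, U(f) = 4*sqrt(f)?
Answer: 947473/196 - 3932*I*sqrt(6)/7 ≈ 4834.0 - 1375.9*I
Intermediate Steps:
j = 67 - 4*I*sqrt(6) (j = 67 - 4*sqrt(-6) = 67 - 4*I*sqrt(6) ≈ 67.0 - 9.798*I)
G(c) = 2/c - c/2 (G(c) = c*(-1/2) + 2/c = -c/2 + 2/c = 2/c - c/2)
(G(-5 - 1*2) + j)**2 = ((2/(-5 - 1*2) - (-5 - 1*2)/2) + (67 - 4*I*sqrt(6)))**2 = ((2/(-5 - 2) - (-5 - 2)/2) + (67 - 4*I*sqrt(6)))**2 = ((2/(-7) - 1/2*(-7)) + (67 - 4*I*sqrt(6)))**2 = ((2*(-1/7) + 7/2) + (67 - 4*I*sqrt(6)))**2 = ((-2/7 + 7/2) + (67 - 4*I*sqrt(6)))**2 = (45/14 + (67 - 4*I*sqrt(6)))**2 = (983/14 - 4*I*sqrt(6))**2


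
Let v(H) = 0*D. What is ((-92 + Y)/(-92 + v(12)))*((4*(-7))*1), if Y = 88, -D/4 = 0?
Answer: -28/23 ≈ -1.2174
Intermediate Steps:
D = 0 (D = -4*0 = 0)
v(H) = 0 (v(H) = 0*0 = 0)
((-92 + Y)/(-92 + v(12)))*((4*(-7))*1) = ((-92 + 88)/(-92 + 0))*((4*(-7))*1) = (-4/(-92))*(-28*1) = -4*(-1/92)*(-28) = (1/23)*(-28) = -28/23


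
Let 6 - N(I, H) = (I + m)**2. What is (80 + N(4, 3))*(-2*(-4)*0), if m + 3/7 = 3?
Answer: 0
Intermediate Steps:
m = 18/7 (m = -3/7 + 3 = 18/7 ≈ 2.5714)
N(I, H) = 6 - (18/7 + I)**2 (N(I, H) = 6 - (I + 18/7)**2 = 6 - (18/7 + I)**2)
(80 + N(4, 3))*(-2*(-4)*0) = (80 + (6 - (18 + 7*4)**2/49))*(-2*(-4)*0) = (80 + (6 - (18 + 28)**2/49))*(8*0) = (80 + (6 - 1/49*46**2))*0 = (80 + (6 - 1/49*2116))*0 = (80 + (6 - 2116/49))*0 = (80 - 1822/49)*0 = (2098/49)*0 = 0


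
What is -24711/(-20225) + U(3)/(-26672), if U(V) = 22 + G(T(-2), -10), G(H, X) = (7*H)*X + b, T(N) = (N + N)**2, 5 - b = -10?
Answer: 680995467/539441200 ≈ 1.2624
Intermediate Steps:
b = 15 (b = 5 - 1*(-10) = 5 + 10 = 15)
T(N) = 4*N**2 (T(N) = (2*N)**2 = 4*N**2)
G(H, X) = 15 + 7*H*X (G(H, X) = (7*H)*X + 15 = 7*H*X + 15 = 15 + 7*H*X)
U(V) = -1083 (U(V) = 22 + (15 + 7*(4*(-2)**2)*(-10)) = 22 + (15 + 7*(4*4)*(-10)) = 22 + (15 + 7*16*(-10)) = 22 + (15 - 1120) = 22 - 1105 = -1083)
-24711/(-20225) + U(3)/(-26672) = -24711/(-20225) - 1083/(-26672) = -24711*(-1/20225) - 1083*(-1/26672) = 24711/20225 + 1083/26672 = 680995467/539441200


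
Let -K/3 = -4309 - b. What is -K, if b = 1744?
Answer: -18159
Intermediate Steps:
K = 18159 (K = -3*(-4309 - 1*1744) = -3*(-4309 - 1744) = -3*(-6053) = 18159)
-K = -1*18159 = -18159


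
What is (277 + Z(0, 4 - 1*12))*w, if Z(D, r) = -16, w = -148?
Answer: -38628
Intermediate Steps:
(277 + Z(0, 4 - 1*12))*w = (277 - 16)*(-148) = 261*(-148) = -38628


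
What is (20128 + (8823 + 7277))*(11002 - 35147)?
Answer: -874725060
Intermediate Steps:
(20128 + (8823 + 7277))*(11002 - 35147) = (20128 + 16100)*(-24145) = 36228*(-24145) = -874725060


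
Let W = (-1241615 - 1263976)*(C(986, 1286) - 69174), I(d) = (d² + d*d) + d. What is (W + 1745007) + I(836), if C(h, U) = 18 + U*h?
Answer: -3003799570805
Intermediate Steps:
I(d) = d + 2*d² (I(d) = (d² + d²) + d = 2*d² + d = d + 2*d²)
W = -3003802714440 (W = (-1241615 - 1263976)*((18 + 1286*986) - 69174) = -2505591*((18 + 1267996) - 69174) = -2505591*(1268014 - 69174) = -2505591*1198840 = -3003802714440)
(W + 1745007) + I(836) = (-3003802714440 + 1745007) + 836*(1 + 2*836) = -3003800969433 + 836*(1 + 1672) = -3003800969433 + 836*1673 = -3003800969433 + 1398628 = -3003799570805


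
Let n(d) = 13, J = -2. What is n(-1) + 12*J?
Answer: -11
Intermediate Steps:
n(-1) + 12*J = 13 + 12*(-2) = 13 - 24 = -11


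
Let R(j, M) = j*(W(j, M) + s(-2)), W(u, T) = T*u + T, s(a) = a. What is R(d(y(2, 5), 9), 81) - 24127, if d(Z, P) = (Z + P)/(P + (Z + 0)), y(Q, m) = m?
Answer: -23967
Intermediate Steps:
d(Z, P) = 1 (d(Z, P) = (P + Z)/(P + Z) = 1)
W(u, T) = T + T*u
R(j, M) = j*(-2 + M*(1 + j)) (R(j, M) = j*(M*(1 + j) - 2) = j*(-2 + M*(1 + j)))
R(d(y(2, 5), 9), 81) - 24127 = 1*(-2 + 81*(1 + 1)) - 24127 = 1*(-2 + 81*2) - 24127 = 1*(-2 + 162) - 24127 = 1*160 - 24127 = 160 - 24127 = -23967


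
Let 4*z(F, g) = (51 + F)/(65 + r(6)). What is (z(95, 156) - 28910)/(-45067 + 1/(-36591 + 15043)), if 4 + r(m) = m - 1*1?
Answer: 20557045189/32046422661 ≈ 0.64148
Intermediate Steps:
r(m) = -5 + m (r(m) = -4 + (m - 1*1) = -4 + (m - 1) = -4 + (-1 + m) = -5 + m)
z(F, g) = 17/88 + F/264 (z(F, g) = ((51 + F)/(65 + (-5 + 6)))/4 = ((51 + F)/(65 + 1))/4 = ((51 + F)/66)/4 = ((51 + F)*(1/66))/4 = (17/22 + F/66)/4 = 17/88 + F/264)
(z(95, 156) - 28910)/(-45067 + 1/(-36591 + 15043)) = ((17/88 + (1/264)*95) - 28910)/(-45067 + 1/(-36591 + 15043)) = ((17/88 + 95/264) - 28910)/(-45067 + 1/(-21548)) = (73/132 - 28910)/(-45067 - 1/21548) = -3816047/(132*(-971103717/21548)) = -3816047/132*(-21548/971103717) = 20557045189/32046422661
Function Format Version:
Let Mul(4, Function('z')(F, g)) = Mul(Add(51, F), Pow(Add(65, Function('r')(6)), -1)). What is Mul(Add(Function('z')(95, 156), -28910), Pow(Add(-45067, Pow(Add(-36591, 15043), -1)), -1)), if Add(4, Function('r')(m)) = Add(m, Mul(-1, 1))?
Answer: Rational(20557045189, 32046422661) ≈ 0.64148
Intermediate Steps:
Function('r')(m) = Add(-5, m) (Function('r')(m) = Add(-4, Add(m, Mul(-1, 1))) = Add(-4, Add(m, -1)) = Add(-4, Add(-1, m)) = Add(-5, m))
Function('z')(F, g) = Add(Rational(17, 88), Mul(Rational(1, 264), F)) (Function('z')(F, g) = Mul(Rational(1, 4), Mul(Add(51, F), Pow(Add(65, Add(-5, 6)), -1))) = Mul(Rational(1, 4), Mul(Add(51, F), Pow(Add(65, 1), -1))) = Mul(Rational(1, 4), Mul(Add(51, F), Pow(66, -1))) = Mul(Rational(1, 4), Mul(Add(51, F), Rational(1, 66))) = Mul(Rational(1, 4), Add(Rational(17, 22), Mul(Rational(1, 66), F))) = Add(Rational(17, 88), Mul(Rational(1, 264), F)))
Mul(Add(Function('z')(95, 156), -28910), Pow(Add(-45067, Pow(Add(-36591, 15043), -1)), -1)) = Mul(Add(Add(Rational(17, 88), Mul(Rational(1, 264), 95)), -28910), Pow(Add(-45067, Pow(Add(-36591, 15043), -1)), -1)) = Mul(Add(Add(Rational(17, 88), Rational(95, 264)), -28910), Pow(Add(-45067, Pow(-21548, -1)), -1)) = Mul(Add(Rational(73, 132), -28910), Pow(Add(-45067, Rational(-1, 21548)), -1)) = Mul(Rational(-3816047, 132), Pow(Rational(-971103717, 21548), -1)) = Mul(Rational(-3816047, 132), Rational(-21548, 971103717)) = Rational(20557045189, 32046422661)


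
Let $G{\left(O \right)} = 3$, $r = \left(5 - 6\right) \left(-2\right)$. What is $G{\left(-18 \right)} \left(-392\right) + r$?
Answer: $-1174$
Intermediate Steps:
$r = 2$ ($r = \left(-1\right) \left(-2\right) = 2$)
$G{\left(-18 \right)} \left(-392\right) + r = 3 \left(-392\right) + 2 = -1176 + 2 = -1174$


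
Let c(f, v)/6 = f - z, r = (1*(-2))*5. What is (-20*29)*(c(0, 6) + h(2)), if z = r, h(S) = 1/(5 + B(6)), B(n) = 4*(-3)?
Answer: -243020/7 ≈ -34717.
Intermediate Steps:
B(n) = -12
h(S) = -⅐ (h(S) = 1/(5 - 12) = 1/(-7) = -⅐)
r = -10 (r = -2*5 = -10)
z = -10
c(f, v) = 60 + 6*f (c(f, v) = 6*(f - 1*(-10)) = 6*(f + 10) = 6*(10 + f) = 60 + 6*f)
(-20*29)*(c(0, 6) + h(2)) = (-20*29)*((60 + 6*0) - ⅐) = -580*((60 + 0) - ⅐) = -580*(60 - ⅐) = -580*419/7 = -243020/7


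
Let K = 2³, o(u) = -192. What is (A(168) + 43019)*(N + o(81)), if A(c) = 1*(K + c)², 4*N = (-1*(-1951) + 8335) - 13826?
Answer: -79692615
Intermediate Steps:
K = 8
N = -885 (N = ((-1*(-1951) + 8335) - 13826)/4 = ((1951 + 8335) - 13826)/4 = (10286 - 13826)/4 = (¼)*(-3540) = -885)
A(c) = (8 + c)² (A(c) = 1*(8 + c)² = (8 + c)²)
(A(168) + 43019)*(N + o(81)) = ((8 + 168)² + 43019)*(-885 - 192) = (176² + 43019)*(-1077) = (30976 + 43019)*(-1077) = 73995*(-1077) = -79692615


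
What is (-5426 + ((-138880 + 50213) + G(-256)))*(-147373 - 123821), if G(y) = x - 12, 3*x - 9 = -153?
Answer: 25533728682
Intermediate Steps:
x = -48 (x = 3 + (1/3)*(-153) = 3 - 51 = -48)
G(y) = -60 (G(y) = -48 - 12 = -60)
(-5426 + ((-138880 + 50213) + G(-256)))*(-147373 - 123821) = (-5426 + ((-138880 + 50213) - 60))*(-147373 - 123821) = (-5426 + (-88667 - 60))*(-271194) = (-5426 - 88727)*(-271194) = -94153*(-271194) = 25533728682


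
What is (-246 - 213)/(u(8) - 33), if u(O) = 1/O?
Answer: 3672/263 ≈ 13.962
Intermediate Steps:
u(O) = 1/O
(-246 - 213)/(u(8) - 33) = (-246 - 213)/(1/8 - 33) = -459/(1/8 - 33) = -459/(-263/8) = -459*(-8/263) = 3672/263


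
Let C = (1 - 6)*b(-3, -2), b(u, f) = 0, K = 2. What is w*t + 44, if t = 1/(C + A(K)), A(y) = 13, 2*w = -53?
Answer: 1091/26 ≈ 41.962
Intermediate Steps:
w = -53/2 (w = (½)*(-53) = -53/2 ≈ -26.500)
C = 0 (C = (1 - 6)*0 = -5*0 = 0)
t = 1/13 (t = 1/(0 + 13) = 1/13 ≈ 0.076923)
w*t + 44 = -53/2*1/13 + 44 = -53/26 + 44 = 1091/26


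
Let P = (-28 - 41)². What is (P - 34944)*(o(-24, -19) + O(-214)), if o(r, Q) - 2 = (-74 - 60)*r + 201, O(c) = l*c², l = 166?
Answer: -229558466565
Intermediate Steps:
P = 4761 (P = (-69)² = 4761)
O(c) = 166*c²
o(r, Q) = 203 - 134*r (o(r, Q) = 2 + ((-74 - 60)*r + 201) = 2 + (-134*r + 201) = 2 + (201 - 134*r) = 203 - 134*r)
(P - 34944)*(o(-24, -19) + O(-214)) = (4761 - 34944)*((203 - 134*(-24)) + 166*(-214)²) = -30183*((203 + 3216) + 166*45796) = -30183*(3419 + 7602136) = -30183*7605555 = -229558466565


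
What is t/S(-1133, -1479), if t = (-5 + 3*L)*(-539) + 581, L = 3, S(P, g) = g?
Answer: 525/493 ≈ 1.0649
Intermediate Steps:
t = -1575 (t = (-5 + 3*3)*(-539) + 581 = (-5 + 9)*(-539) + 581 = 4*(-539) + 581 = -2156 + 581 = -1575)
t/S(-1133, -1479) = -1575/(-1479) = -1575*(-1/1479) = 525/493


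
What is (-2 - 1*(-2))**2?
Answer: 0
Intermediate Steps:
(-2 - 1*(-2))**2 = (-2 + 2)**2 = 0**2 = 0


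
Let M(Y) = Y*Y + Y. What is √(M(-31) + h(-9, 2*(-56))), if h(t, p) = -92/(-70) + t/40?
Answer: √729974/28 ≈ 30.514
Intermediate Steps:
M(Y) = Y + Y² (M(Y) = Y² + Y = Y + Y²)
h(t, p) = 46/35 + t/40 (h(t, p) = -92*(-1/70) + t*(1/40) = 46/35 + t/40)
√(M(-31) + h(-9, 2*(-56))) = √(-31*(1 - 31) + (46/35 + (1/40)*(-9))) = √(-31*(-30) + (46/35 - 9/40)) = √(930 + 61/56) = √(52141/56) = √729974/28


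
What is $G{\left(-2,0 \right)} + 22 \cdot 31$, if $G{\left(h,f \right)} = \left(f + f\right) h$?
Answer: $682$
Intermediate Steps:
$G{\left(h,f \right)} = 2 f h$
$G{\left(-2,0 \right)} + 22 \cdot 31 = 2 \cdot 0 \left(-2\right) + 22 \cdot 31 = 0 + 682 = 682$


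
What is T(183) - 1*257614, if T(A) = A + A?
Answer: -257248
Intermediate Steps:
T(A) = 2*A
T(183) - 1*257614 = 2*183 - 1*257614 = 366 - 257614 = -257248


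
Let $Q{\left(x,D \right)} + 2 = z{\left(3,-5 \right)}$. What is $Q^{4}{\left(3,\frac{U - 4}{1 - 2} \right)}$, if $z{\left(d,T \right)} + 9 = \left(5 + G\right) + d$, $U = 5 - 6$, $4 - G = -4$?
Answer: $625$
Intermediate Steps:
$G = 8$ ($G = 4 - -4 = 4 + 4 = 8$)
$U = -1$ ($U = 5 - 6 = -1$)
$z{\left(d,T \right)} = 4 + d$ ($z{\left(d,T \right)} = -9 + \left(\left(5 + 8\right) + d\right) = -9 + \left(13 + d\right) = 4 + d$)
$Q{\left(x,D \right)} = 5$ ($Q{\left(x,D \right)} = -2 + \left(4 + 3\right) = -2 + 7 = 5$)
$Q^{4}{\left(3,\frac{U - 4}{1 - 2} \right)} = 5^{4} = 625$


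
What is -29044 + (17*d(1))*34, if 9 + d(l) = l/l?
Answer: -33668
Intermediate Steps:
d(l) = -8 (d(l) = -9 + l/l = -9 + 1 = -8)
-29044 + (17*d(1))*34 = -29044 + (17*(-8))*34 = -29044 - 136*34 = -29044 - 4624 = -33668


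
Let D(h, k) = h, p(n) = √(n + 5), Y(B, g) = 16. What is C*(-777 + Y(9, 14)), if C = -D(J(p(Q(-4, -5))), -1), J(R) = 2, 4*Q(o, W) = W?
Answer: 1522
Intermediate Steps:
Q(o, W) = W/4
p(n) = √(5 + n)
C = -2 (C = -1*2 = -2)
C*(-777 + Y(9, 14)) = -2*(-777 + 16) = -2*(-761) = 1522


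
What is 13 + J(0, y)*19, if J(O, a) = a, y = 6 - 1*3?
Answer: 70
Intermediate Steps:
y = 3 (y = 6 - 3 = 3)
13 + J(0, y)*19 = 13 + 3*19 = 13 + 57 = 70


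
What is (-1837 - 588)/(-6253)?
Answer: 2425/6253 ≈ 0.38781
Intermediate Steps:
(-1837 - 588)/(-6253) = -2425*(-1/6253) = 2425/6253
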